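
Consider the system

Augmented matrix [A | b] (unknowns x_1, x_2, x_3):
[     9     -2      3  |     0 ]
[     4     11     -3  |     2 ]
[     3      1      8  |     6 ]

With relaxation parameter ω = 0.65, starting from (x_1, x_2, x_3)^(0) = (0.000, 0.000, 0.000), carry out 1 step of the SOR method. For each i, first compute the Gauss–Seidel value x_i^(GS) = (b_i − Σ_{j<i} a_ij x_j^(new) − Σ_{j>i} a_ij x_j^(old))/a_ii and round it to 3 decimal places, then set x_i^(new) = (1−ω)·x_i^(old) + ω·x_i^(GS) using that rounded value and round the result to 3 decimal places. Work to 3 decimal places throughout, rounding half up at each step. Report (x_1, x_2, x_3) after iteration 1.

(0.000, 0.118, 0.478)

Iteration 1:
  x_1: GS value = (0 - (-2)·0.000 - (3)·0.000) / (9) = 0.000;  x_1 ← (1−ω)·0.000 + ω·0.000 = 0.000
  x_2: GS value = (2 - (4)·0.000 - (-3)·0.000) / (11) = 0.182;  x_2 ← (1−ω)·0.000 + ω·0.182 = 0.118
  x_3: GS value = (6 - (3)·0.000 - (1)·0.118) / (8) = 0.735;  x_3 ← (1−ω)·0.000 + ω·0.735 = 0.478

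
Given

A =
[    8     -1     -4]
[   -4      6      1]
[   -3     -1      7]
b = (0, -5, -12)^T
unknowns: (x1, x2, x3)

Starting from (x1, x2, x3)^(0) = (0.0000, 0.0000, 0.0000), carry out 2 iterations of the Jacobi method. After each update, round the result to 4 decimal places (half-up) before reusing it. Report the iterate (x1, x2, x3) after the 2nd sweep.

Iteration 1:
  x1 = (0 - (-1)·0.0000 - (-4)·0.0000) / (8) = 0.0000
  x2 = (-5 - (-4)·0.0000 - (1)·0.0000) / (6) = -0.8333
  x3 = (-12 - (-3)·0.0000 - (-1)·0.0000) / (7) = -1.7143
Iteration 2:
  x1 = (0 - (-1)·-0.8333 - (-4)·-1.7143) / (8) = -0.9613
  x2 = (-5 - (-4)·0.0000 - (1)·-1.7143) / (6) = -0.5476
  x3 = (-12 - (-3)·0.0000 - (-1)·-0.8333) / (7) = -1.8333

(-0.9613, -0.5476, -1.8333)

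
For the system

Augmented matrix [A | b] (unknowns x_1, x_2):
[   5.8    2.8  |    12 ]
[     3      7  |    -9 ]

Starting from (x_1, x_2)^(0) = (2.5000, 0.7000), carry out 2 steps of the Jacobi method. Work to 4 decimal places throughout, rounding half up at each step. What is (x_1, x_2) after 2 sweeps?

(3.2069, -2.0276)

Iteration 1:
  x_1 = (12 - (2.8)·0.7000) / (5.8) = 1.7310
  x_2 = (-9 - (3)·2.5000) / (7) = -2.3571
Iteration 2:
  x_1 = (12 - (2.8)·-2.3571) / (5.8) = 3.2069
  x_2 = (-9 - (3)·1.7310) / (7) = -2.0276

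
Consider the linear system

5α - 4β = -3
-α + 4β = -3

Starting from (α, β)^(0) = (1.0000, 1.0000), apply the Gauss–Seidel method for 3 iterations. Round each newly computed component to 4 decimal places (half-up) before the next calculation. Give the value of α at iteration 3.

Iteration 1:
  α = (-3 - (-4)·1.0000) / (5) = 0.2000
  β = (-3 - (-1)·0.2000) / (4) = -0.7000
Iteration 2:
  α = (-3 - (-4)·-0.7000) / (5) = -1.1600
  β = (-3 - (-1)·-1.1600) / (4) = -1.0400
Iteration 3:
  α = (-3 - (-4)·-1.0400) / (5) = -1.4320
  β = (-3 - (-1)·-1.4320) / (4) = -1.1080

-1.4320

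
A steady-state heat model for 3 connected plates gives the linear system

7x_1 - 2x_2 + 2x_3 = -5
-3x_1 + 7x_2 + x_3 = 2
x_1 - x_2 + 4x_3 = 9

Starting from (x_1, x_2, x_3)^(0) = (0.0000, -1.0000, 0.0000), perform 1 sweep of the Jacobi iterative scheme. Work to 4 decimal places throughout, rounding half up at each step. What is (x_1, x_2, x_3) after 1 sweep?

Iteration 1:
  x_1 = (-5 - (-2)·-1.0000 - (2)·0.0000) / (7) = -1.0000
  x_2 = (2 - (-3)·0.0000 - (1)·0.0000) / (7) = 0.2857
  x_3 = (9 - (1)·0.0000 - (-1)·-1.0000) / (4) = 2.0000

(-1.0000, 0.2857, 2.0000)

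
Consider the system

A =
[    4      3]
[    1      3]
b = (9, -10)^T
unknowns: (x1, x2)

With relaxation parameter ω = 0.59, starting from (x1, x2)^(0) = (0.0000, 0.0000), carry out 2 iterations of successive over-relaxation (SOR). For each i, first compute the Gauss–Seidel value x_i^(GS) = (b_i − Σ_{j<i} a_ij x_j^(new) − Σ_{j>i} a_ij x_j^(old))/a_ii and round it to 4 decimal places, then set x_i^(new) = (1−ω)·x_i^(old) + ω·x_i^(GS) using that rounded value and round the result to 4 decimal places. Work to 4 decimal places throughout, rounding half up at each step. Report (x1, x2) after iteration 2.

(2.8575, -3.4420)

Iteration 1:
  x1: GS value = (9 - (3)·0.0000) / (4) = 2.2500;  x1 ← (1−ω)·0.0000 + ω·2.2500 = 1.3275
  x2: GS value = (-10 - (1)·1.3275) / (3) = -3.7758;  x2 ← (1−ω)·0.0000 + ω·-3.7758 = -2.2277
Iteration 2:
  x1: GS value = (9 - (3)·-2.2277) / (4) = 3.9208;  x1 ← (1−ω)·1.3275 + ω·3.9208 = 2.8575
  x2: GS value = (-10 - (1)·2.8575) / (3) = -4.2858;  x2 ← (1−ω)·-2.2277 + ω·-4.2858 = -3.4420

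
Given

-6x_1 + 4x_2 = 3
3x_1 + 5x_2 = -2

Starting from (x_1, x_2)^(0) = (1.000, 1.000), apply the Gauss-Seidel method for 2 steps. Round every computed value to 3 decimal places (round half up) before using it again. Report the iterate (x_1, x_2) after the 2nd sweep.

(-0.833, 0.100)

Iteration 1:
  x_1 = (3 - (4)·1.000) / (-6) = 0.167
  x_2 = (-2 - (3)·0.167) / (5) = -0.500
Iteration 2:
  x_1 = (3 - (4)·-0.500) / (-6) = -0.833
  x_2 = (-2 - (3)·-0.833) / (5) = 0.100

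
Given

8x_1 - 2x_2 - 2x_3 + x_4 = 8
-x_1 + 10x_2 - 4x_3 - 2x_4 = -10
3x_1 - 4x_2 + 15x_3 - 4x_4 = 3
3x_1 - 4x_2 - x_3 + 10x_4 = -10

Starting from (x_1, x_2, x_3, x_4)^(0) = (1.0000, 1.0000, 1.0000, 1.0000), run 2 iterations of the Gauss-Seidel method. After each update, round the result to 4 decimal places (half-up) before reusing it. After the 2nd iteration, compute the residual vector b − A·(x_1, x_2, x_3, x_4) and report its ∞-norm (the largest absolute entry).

Iteration 1:
  x_1 = (8 - (-2)·1.0000 - (-2)·1.0000 - (1)·1.0000) / (8) = 1.3750
  x_2 = (-10 - (-1)·1.3750 - (-4)·1.0000 - (-2)·1.0000) / (10) = -0.2625
  x_3 = (3 - (3)·1.3750 - (-4)·-0.2625 - (-4)·1.0000) / (15) = 0.1217
  x_4 = (-10 - (3)·1.3750 - (-4)·-0.2625 - (-1)·0.1217) / (10) = -1.5053
Iteration 2:
  x_1 = (8 - (-2)·-0.2625 - (-2)·0.1217 - (1)·-1.5053) / (8) = 1.1530
  x_2 = (-10 - (-1)·1.1530 - (-4)·0.1217 - (-2)·-1.5053) / (10) = -1.1371
  x_3 = (3 - (3)·1.1530 - (-4)·-1.1371 - (-4)·-1.5053) / (15) = -0.7352
  x_4 = (-10 - (3)·1.1530 - (-4)·-1.1371 - (-1)·-0.7352) / (10) = -1.8743
Residual b − A·x = (-3.0943, -4.1654, -1.4766, 0.0004); ∞-norm = 4.1654

4.1654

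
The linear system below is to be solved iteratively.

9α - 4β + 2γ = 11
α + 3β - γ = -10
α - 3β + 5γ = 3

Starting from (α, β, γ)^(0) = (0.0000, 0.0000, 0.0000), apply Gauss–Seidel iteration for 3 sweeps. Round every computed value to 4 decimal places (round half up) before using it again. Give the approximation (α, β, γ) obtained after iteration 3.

(-0.1428, -3.8756, -1.6968)

Iteration 1:
  α = (11 - (-4)·0.0000 - (2)·0.0000) / (9) = 1.2222
  β = (-10 - (1)·1.2222 - (-1)·0.0000) / (3) = -3.7407
  γ = (3 - (1)·1.2222 - (-3)·-3.7407) / (5) = -1.8889
Iteration 2:
  α = (11 - (-4)·-3.7407 - (2)·-1.8889) / (9) = -0.0206
  β = (-10 - (1)·-0.0206 - (-1)·-1.8889) / (3) = -3.9561
  γ = (3 - (1)·-0.0206 - (-3)·-3.9561) / (5) = -1.7695
Iteration 3:
  α = (11 - (-4)·-3.9561 - (2)·-1.7695) / (9) = -0.1428
  β = (-10 - (1)·-0.1428 - (-1)·-1.7695) / (3) = -3.8756
  γ = (3 - (1)·-0.1428 - (-3)·-3.8756) / (5) = -1.6968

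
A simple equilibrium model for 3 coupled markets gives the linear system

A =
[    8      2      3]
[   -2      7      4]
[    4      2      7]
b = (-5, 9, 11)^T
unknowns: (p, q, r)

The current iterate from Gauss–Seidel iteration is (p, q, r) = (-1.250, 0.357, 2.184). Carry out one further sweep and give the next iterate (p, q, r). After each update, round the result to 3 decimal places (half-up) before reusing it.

One sweep:
  p = (-5 - (2)·0.357 - (3)·2.184) / (8) = -1.533
  q = (9 - (-2)·-1.533 - (4)·2.184) / (7) = -0.400
  r = (11 - (4)·-1.533 - (2)·-0.400) / (7) = 2.562

(-1.533, -0.400, 2.562)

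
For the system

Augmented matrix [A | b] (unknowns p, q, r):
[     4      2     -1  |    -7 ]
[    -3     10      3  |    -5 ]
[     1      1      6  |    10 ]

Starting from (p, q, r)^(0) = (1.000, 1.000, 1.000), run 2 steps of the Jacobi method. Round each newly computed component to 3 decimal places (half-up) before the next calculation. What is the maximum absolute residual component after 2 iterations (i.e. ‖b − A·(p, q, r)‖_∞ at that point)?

2.751

Iteration 1:
  p = (-7 - (2)·1.000 - (-1)·1.000) / (4) = -2.000
  q = (-5 - (-3)·1.000 - (3)·1.000) / (10) = -0.500
  r = (10 - (1)·1.000 - (1)·1.000) / (6) = 1.333
Iteration 2:
  p = (-7 - (2)·-0.500 - (-1)·1.333) / (4) = -1.167
  q = (-5 - (-3)·-2.000 - (3)·1.333) / (10) = -1.500
  r = (10 - (1)·-2.000 - (1)·-0.500) / (6) = 2.083
Residual b − A·x = (2.751, 0.250, 0.169); ∞-norm = 2.751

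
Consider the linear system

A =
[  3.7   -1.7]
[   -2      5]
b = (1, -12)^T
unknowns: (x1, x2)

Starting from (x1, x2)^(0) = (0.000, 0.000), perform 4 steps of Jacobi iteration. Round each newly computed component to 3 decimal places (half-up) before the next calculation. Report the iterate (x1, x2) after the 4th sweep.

Iteration 1:
  x1 = (1 - (-1.7)·0.000) / (3.7) = 0.270
  x2 = (-12 - (-2)·0.000) / (5) = -2.400
Iteration 2:
  x1 = (1 - (-1.7)·-2.400) / (3.7) = -0.832
  x2 = (-12 - (-2)·0.270) / (5) = -2.292
Iteration 3:
  x1 = (1 - (-1.7)·-2.292) / (3.7) = -0.783
  x2 = (-12 - (-2)·-0.832) / (5) = -2.733
Iteration 4:
  x1 = (1 - (-1.7)·-2.733) / (3.7) = -0.985
  x2 = (-12 - (-2)·-0.783) / (5) = -2.713

(-0.985, -2.713)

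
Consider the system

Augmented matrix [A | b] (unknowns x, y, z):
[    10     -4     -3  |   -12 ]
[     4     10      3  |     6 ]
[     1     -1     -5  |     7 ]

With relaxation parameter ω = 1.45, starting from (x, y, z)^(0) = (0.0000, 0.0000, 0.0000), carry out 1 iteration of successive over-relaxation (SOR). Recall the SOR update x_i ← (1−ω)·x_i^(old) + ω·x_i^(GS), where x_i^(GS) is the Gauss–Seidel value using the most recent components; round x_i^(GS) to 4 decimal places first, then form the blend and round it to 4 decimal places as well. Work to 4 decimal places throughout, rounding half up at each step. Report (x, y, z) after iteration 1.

Iteration 1:
  x: GS value = (-12 - (-4)·0.0000 - (-3)·0.0000) / (10) = -1.2000;  x ← (1−ω)·0.0000 + ω·-1.2000 = -1.7400
  y: GS value = (6 - (4)·-1.7400 - (3)·0.0000) / (10) = 1.2960;  y ← (1−ω)·0.0000 + ω·1.2960 = 1.8792
  z: GS value = (7 - (1)·-1.7400 - (-1)·1.8792) / (-5) = -2.1238;  z ← (1−ω)·0.0000 + ω·-2.1238 = -3.0795

(-1.7400, 1.8792, -3.0795)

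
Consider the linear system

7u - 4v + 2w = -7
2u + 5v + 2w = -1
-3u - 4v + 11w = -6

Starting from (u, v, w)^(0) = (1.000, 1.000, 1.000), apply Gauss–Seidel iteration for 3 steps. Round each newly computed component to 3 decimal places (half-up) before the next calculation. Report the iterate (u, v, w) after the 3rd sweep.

(-0.530, 0.257, -0.597)

Iteration 1:
  u = (-7 - (-4)·1.000 - (2)·1.000) / (7) = -0.714
  v = (-1 - (2)·-0.714 - (2)·1.000) / (5) = -0.314
  w = (-6 - (-3)·-0.714 - (-4)·-0.314) / (11) = -0.854
Iteration 2:
  u = (-7 - (-4)·-0.314 - (2)·-0.854) / (7) = -0.935
  v = (-1 - (2)·-0.935 - (2)·-0.854) / (5) = 0.516
  w = (-6 - (-3)·-0.935 - (-4)·0.516) / (11) = -0.613
Iteration 3:
  u = (-7 - (-4)·0.516 - (2)·-0.613) / (7) = -0.530
  v = (-1 - (2)·-0.530 - (2)·-0.613) / (5) = 0.257
  w = (-6 - (-3)·-0.530 - (-4)·0.257) / (11) = -0.597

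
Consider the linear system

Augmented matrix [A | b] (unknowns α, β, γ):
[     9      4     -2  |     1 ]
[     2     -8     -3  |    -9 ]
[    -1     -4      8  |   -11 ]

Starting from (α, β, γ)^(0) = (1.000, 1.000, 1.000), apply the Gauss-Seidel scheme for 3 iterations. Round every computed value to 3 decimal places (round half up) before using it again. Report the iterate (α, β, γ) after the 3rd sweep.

Iteration 1:
  α = (1 - (4)·1.000 - (-2)·1.000) / (9) = -0.111
  β = (-9 - (2)·-0.111 - (-3)·1.000) / (-8) = 0.722
  γ = (-11 - (-1)·-0.111 - (-4)·0.722) / (8) = -1.028
Iteration 2:
  α = (1 - (4)·0.722 - (-2)·-1.028) / (9) = -0.438
  β = (-9 - (2)·-0.438 - (-3)·-1.028) / (-8) = 1.401
  γ = (-11 - (-1)·-0.438 - (-4)·1.401) / (8) = -0.729
Iteration 3:
  α = (1 - (4)·1.401 - (-2)·-0.729) / (9) = -0.674
  β = (-9 - (2)·-0.674 - (-3)·-0.729) / (-8) = 1.230
  γ = (-11 - (-1)·-0.674 - (-4)·1.230) / (8) = -0.844

(-0.674, 1.230, -0.844)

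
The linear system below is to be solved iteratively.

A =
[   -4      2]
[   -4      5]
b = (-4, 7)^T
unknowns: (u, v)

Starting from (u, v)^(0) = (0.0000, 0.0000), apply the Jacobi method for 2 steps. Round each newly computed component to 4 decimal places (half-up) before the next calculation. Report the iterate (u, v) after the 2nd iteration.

Iteration 1:
  u = (-4 - (2)·0.0000) / (-4) = 1.0000
  v = (7 - (-4)·0.0000) / (5) = 1.4000
Iteration 2:
  u = (-4 - (2)·1.4000) / (-4) = 1.7000
  v = (7 - (-4)·1.0000) / (5) = 2.2000

(1.7000, 2.2000)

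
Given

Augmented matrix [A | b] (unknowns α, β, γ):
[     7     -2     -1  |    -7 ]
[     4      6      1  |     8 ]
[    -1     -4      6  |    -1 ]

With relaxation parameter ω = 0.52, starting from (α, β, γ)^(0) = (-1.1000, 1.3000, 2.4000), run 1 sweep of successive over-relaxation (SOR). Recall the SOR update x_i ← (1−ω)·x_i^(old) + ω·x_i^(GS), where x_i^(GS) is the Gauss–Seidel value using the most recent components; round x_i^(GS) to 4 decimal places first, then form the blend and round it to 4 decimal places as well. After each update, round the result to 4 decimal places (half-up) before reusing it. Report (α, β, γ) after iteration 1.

Iteration 1:
  α: GS value = (-7 - (-2)·1.3000 - (-1)·2.4000) / (7) = -0.2857;  α ← (1−ω)·-1.1000 + ω·-0.2857 = -0.6766
  β: GS value = (8 - (4)·-0.6766 - (1)·2.4000) / (6) = 1.3844;  β ← (1−ω)·1.3000 + ω·1.3844 = 1.3439
  γ: GS value = (-1 - (-1)·-0.6766 - (-4)·1.3439) / (6) = 0.6165;  γ ← (1−ω)·2.4000 + ω·0.6165 = 1.4726

(-0.6766, 1.3439, 1.4726)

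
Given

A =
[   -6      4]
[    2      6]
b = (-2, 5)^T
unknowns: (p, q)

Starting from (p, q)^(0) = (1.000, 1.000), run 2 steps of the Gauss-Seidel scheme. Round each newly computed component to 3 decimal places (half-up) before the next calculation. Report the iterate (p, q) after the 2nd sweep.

Iteration 1:
  p = (-2 - (4)·1.000) / (-6) = 1.000
  q = (5 - (2)·1.000) / (6) = 0.500
Iteration 2:
  p = (-2 - (4)·0.500) / (-6) = 0.667
  q = (5 - (2)·0.667) / (6) = 0.611

(0.667, 0.611)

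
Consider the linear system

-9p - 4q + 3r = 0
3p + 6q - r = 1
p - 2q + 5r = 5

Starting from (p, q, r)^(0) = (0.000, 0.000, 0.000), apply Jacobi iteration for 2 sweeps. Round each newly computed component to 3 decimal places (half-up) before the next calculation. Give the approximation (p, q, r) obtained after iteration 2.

(0.259, 0.333, 1.067)

Iteration 1:
  p = (0 - (-4)·0.000 - (3)·0.000) / (-9) = 0.000
  q = (1 - (3)·0.000 - (-1)·0.000) / (6) = 0.167
  r = (5 - (1)·0.000 - (-2)·0.000) / (5) = 1.000
Iteration 2:
  p = (0 - (-4)·0.167 - (3)·1.000) / (-9) = 0.259
  q = (1 - (3)·0.000 - (-1)·1.000) / (6) = 0.333
  r = (5 - (1)·0.000 - (-2)·0.167) / (5) = 1.067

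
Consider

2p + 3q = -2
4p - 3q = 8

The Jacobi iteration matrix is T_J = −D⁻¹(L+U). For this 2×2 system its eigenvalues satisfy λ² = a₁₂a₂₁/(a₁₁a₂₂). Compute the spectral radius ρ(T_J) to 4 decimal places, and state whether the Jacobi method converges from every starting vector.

1.4142

a₁₂a₂₁/(a₁₁a₂₂) = (3)·(4) / ((2)·(-3)) = -2.000000
ρ = √|-2.000000| = √2.000000 = 1.4142
ρ > 1, so Jacobi diverges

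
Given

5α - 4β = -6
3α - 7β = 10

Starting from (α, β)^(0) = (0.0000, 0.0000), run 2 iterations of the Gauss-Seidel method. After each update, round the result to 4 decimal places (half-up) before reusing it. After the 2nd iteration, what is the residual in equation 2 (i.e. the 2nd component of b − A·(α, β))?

-0.0001

Iteration 1:
  α = (-6 - (-4)·0.0000) / (5) = -1.2000
  β = (10 - (3)·-1.2000) / (-7) = -1.9429
Iteration 2:
  α = (-6 - (-4)·-1.9429) / (5) = -2.7543
  β = (10 - (3)·-2.7543) / (-7) = -2.6090
Residual b − A·x = (-2.6645, -0.0001)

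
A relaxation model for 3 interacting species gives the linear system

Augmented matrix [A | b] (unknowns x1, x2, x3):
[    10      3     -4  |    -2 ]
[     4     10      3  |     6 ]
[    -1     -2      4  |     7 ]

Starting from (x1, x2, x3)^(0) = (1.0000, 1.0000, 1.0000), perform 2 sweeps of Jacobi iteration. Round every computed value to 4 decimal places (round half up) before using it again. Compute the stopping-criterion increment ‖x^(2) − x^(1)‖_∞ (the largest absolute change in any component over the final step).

0.9300

Iteration 1:
  x1 = (-2 - (3)·1.0000 - (-4)·1.0000) / (10) = -0.1000
  x2 = (6 - (4)·1.0000 - (3)·1.0000) / (10) = -0.1000
  x3 = (7 - (-1)·1.0000 - (-2)·1.0000) / (4) = 2.5000
Iteration 2:
  x1 = (-2 - (3)·-0.1000 - (-4)·2.5000) / (10) = 0.8300
  x2 = (6 - (4)·-0.1000 - (3)·2.5000) / (10) = -0.1100
  x3 = (7 - (-1)·-0.1000 - (-2)·-0.1000) / (4) = 1.6750
Change: (0.9300, -0.0100, -0.8250) → max |·| = 0.9300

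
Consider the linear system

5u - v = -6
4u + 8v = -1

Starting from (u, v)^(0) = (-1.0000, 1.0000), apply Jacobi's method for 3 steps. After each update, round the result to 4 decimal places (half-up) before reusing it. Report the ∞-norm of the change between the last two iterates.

Iteration 1:
  u = (-6 - (-1)·1.0000) / (5) = -1.0000
  v = (-1 - (4)·-1.0000) / (8) = 0.3750
Iteration 2:
  u = (-6 - (-1)·0.3750) / (5) = -1.1250
  v = (-1 - (4)·-1.0000) / (8) = 0.3750
Iteration 3:
  u = (-6 - (-1)·0.3750) / (5) = -1.1250
  v = (-1 - (4)·-1.1250) / (8) = 0.4375
Change: (0.0000, 0.0625) → max |·| = 0.0625

0.0625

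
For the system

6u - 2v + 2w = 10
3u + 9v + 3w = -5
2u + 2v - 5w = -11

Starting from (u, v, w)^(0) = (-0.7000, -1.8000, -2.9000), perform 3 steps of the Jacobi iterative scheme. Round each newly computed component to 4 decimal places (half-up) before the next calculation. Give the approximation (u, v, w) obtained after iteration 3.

Iteration 1:
  u = (10 - (-2)·-1.8000 - (2)·-2.9000) / (6) = 2.0333
  v = (-5 - (3)·-0.7000 - (3)·-2.9000) / (9) = 0.6444
  w = (-11 - (2)·-0.7000 - (2)·-1.8000) / (-5) = 1.2000
Iteration 2:
  u = (10 - (-2)·0.6444 - (2)·1.2000) / (6) = 1.4815
  v = (-5 - (3)·2.0333 - (3)·1.2000) / (9) = -1.6333
  w = (-11 - (2)·2.0333 - (2)·0.6444) / (-5) = 3.2711
Iteration 3:
  u = (10 - (-2)·-1.6333 - (2)·3.2711) / (6) = 0.0319
  v = (-5 - (3)·1.4815 - (3)·3.2711) / (9) = -2.1398
  w = (-11 - (2)·1.4815 - (2)·-1.6333) / (-5) = 2.1393

(0.0319, -2.1398, 2.1393)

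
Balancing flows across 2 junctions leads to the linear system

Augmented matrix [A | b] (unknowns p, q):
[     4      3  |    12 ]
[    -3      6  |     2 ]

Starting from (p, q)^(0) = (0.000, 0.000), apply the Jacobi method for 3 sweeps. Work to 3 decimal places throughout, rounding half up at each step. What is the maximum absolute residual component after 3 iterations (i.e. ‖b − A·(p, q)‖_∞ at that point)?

3.373

Iteration 1:
  p = (12 - (3)·0.000) / (4) = 3.000
  q = (2 - (-3)·0.000) / (6) = 0.333
Iteration 2:
  p = (12 - (3)·0.333) / (4) = 2.750
  q = (2 - (-3)·3.000) / (6) = 1.833
Iteration 3:
  p = (12 - (3)·1.833) / (4) = 1.625
  q = (2 - (-3)·2.750) / (6) = 1.708
Residual b − A·x = (0.376, -3.373); ∞-norm = 3.373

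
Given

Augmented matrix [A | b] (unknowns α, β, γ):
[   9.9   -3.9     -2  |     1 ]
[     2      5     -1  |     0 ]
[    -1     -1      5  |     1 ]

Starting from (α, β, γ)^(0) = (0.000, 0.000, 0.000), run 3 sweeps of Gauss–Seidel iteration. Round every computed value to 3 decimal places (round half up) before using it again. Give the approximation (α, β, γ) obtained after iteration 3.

Iteration 1:
  α = (1 - (-3.9)·0.000 - (-2)·0.000) / (9.9) = 0.101
  β = (0 - (2)·0.101 - (-1)·0.000) / (5) = -0.040
  γ = (1 - (-1)·0.101 - (-1)·-0.040) / (5) = 0.212
Iteration 2:
  α = (1 - (-3.9)·-0.040 - (-2)·0.212) / (9.9) = 0.128
  β = (0 - (2)·0.128 - (-1)·0.212) / (5) = -0.009
  γ = (1 - (-1)·0.128 - (-1)·-0.009) / (5) = 0.224
Iteration 3:
  α = (1 - (-3.9)·-0.009 - (-2)·0.224) / (9.9) = 0.143
  β = (0 - (2)·0.143 - (-1)·0.224) / (5) = -0.012
  γ = (1 - (-1)·0.143 - (-1)·-0.012) / (5) = 0.226

(0.143, -0.012, 0.226)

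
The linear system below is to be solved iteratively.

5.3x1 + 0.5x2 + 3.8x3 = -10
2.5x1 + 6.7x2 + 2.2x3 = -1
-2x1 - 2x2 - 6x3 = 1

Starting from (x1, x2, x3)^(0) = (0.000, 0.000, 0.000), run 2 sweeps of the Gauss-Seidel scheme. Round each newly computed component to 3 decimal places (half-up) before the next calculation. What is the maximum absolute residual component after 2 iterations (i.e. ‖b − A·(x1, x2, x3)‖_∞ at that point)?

Iteration 1:
  x1 = (-10 - (0.5)·0.000 - (3.8)·0.000) / (5.3) = -1.887
  x2 = (-1 - (2.5)·-1.887 - (2.2)·0.000) / (6.7) = 0.555
  x3 = (1 - (-2)·-1.887 - (-2)·0.555) / (-6) = 0.277
Iteration 2:
  x1 = (-10 - (0.5)·0.555 - (3.8)·0.277) / (5.3) = -2.138
  x2 = (-1 - (2.5)·-2.138 - (2.2)·0.277) / (6.7) = 0.558
  x3 = (1 - (-2)·-2.138 - (-2)·0.558) / (-6) = 0.360
Residual b − A·x = (-0.316, -0.186, 0.000); ∞-norm = 0.316

0.316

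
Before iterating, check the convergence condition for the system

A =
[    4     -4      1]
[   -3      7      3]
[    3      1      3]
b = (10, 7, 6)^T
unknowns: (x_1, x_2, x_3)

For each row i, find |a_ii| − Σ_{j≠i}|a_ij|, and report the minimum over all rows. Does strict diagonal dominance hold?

row 1: |4| − (4+1) = -1
row 2: |7| − (3+3) = 1
row 3: |3| − (3+1) = -1
minimum over rows = -1 → not strictly diagonally dominant

-1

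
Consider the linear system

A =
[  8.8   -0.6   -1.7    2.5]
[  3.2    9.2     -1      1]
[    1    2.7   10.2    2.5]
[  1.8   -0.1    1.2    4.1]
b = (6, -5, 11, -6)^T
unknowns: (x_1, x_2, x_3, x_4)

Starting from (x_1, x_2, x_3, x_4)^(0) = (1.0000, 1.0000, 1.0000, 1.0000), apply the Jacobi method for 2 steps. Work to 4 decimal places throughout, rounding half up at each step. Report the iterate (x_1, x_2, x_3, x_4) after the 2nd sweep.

(1.3286, -0.4856, 1.7818, -1.9123)

Iteration 1:
  x_1 = (6 - (-0.6)·1.0000 - (-1.7)·1.0000 - (2.5)·1.0000) / (8.8) = 0.6591
  x_2 = (-5 - (3.2)·1.0000 - (-1)·1.0000 - (1)·1.0000) / (9.2) = -0.8913
  x_3 = (11 - (1)·1.0000 - (2.7)·1.0000 - (2.5)·1.0000) / (10.2) = 0.4706
  x_4 = (-6 - (1.8)·1.0000 - (-0.1)·1.0000 - (1.2)·1.0000) / (4.1) = -2.1707
Iteration 2:
  x_1 = (6 - (-0.6)·-0.8913 - (-1.7)·0.4706 - (2.5)·-2.1707) / (8.8) = 1.3286
  x_2 = (-5 - (3.2)·0.6591 - (-1)·0.4706 - (1)·-2.1707) / (9.2) = -0.4856
  x_3 = (11 - (1)·0.6591 - (2.7)·-0.8913 - (2.5)·-2.1707) / (10.2) = 1.7818
  x_4 = (-6 - (1.8)·0.6591 - (-0.1)·-0.8913 - (1.2)·0.4706) / (4.1) = -1.9123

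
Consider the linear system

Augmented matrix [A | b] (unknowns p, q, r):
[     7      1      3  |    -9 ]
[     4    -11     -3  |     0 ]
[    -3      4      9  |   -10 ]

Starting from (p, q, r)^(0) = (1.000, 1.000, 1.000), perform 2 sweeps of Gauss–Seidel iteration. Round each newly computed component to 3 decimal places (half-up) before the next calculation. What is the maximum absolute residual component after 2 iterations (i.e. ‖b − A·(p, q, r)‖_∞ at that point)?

Iteration 1:
  p = (-9 - (1)·1.000 - (3)·1.000) / (7) = -1.857
  q = (0 - (4)·-1.857 - (-3)·1.000) / (-11) = -0.948
  r = (-10 - (-3)·-1.857 - (4)·-0.948) / (9) = -1.309
Iteration 2:
  p = (-9 - (1)·-0.948 - (3)·-1.309) / (7) = -0.589
  q = (0 - (4)·-0.589 - (-3)·-1.309) / (-11) = 0.143
  r = (-10 - (-3)·-0.589 - (4)·0.143) / (9) = -1.371
Residual b − A·x = (-0.907, -0.184, 0.000); ∞-norm = 0.907

0.907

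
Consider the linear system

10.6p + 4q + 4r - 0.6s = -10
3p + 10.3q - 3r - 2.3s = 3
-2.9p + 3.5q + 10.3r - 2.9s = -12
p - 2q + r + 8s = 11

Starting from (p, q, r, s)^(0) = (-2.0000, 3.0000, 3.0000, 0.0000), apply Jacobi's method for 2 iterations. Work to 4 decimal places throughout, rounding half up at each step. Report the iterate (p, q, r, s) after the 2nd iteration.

Iteration 1:
  p = (-10 - (4)·3.0000 - (4)·3.0000 - (-0.6)·0.0000) / (10.6) = -3.2075
  q = (3 - (3)·-2.0000 - (-3)·3.0000 - (-2.3)·0.0000) / (10.3) = 1.7476
  r = (-12 - (-2.9)·-2.0000 - (3.5)·3.0000 - (-2.9)·0.0000) / (10.3) = -2.7476
  s = (11 - (1)·-2.0000 - (-2)·3.0000 - (1)·3.0000) / (8) = 2.0000
Iteration 2:
  p = (-10 - (4)·1.7476 - (4)·-2.7476 - (-0.6)·2.0000) / (10.6) = -0.4528
  q = (3 - (3)·-3.2075 - (-3)·-2.7476 - (-2.3)·2.0000) / (10.3) = 0.8718
  r = (-12 - (-2.9)·-3.2075 - (3.5)·1.7476 - (-2.9)·2.0000) / (10.3) = -2.0989
  s = (11 - (1)·-3.2075 - (-2)·1.7476 - (1)·-2.7476) / (8) = 2.5563

(-0.4528, 0.8718, -2.0989, 2.5563)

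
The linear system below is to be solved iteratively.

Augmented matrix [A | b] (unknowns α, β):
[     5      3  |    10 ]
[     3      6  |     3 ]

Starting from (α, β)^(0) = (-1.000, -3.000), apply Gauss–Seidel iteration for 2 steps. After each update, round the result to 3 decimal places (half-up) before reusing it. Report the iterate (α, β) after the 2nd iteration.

Iteration 1:
  α = (10 - (3)·-3.000) / (5) = 3.800
  β = (3 - (3)·3.800) / (6) = -1.400
Iteration 2:
  α = (10 - (3)·-1.400) / (5) = 2.840
  β = (3 - (3)·2.840) / (6) = -0.920

(2.840, -0.920)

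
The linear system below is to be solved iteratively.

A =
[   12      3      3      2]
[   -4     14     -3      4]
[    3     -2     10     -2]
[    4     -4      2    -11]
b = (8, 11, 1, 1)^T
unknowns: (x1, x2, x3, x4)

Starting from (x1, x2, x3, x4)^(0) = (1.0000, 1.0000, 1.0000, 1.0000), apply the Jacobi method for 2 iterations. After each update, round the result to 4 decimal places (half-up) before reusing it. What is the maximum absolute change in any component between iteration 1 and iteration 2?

Iteration 1:
  x1 = (8 - (3)·1.0000 - (3)·1.0000 - (2)·1.0000) / (12) = 0.0000
  x2 = (11 - (-4)·1.0000 - (-3)·1.0000 - (4)·1.0000) / (14) = 1.0000
  x3 = (1 - (3)·1.0000 - (-2)·1.0000 - (-2)·1.0000) / (10) = 0.2000
  x4 = (1 - (4)·1.0000 - (-4)·1.0000 - (2)·1.0000) / (-11) = 0.0909
Iteration 2:
  x1 = (8 - (3)·1.0000 - (3)·0.2000 - (2)·0.0909) / (12) = 0.3515
  x2 = (11 - (-4)·0.0000 - (-3)·0.2000 - (4)·0.0909) / (14) = 0.8026
  x3 = (1 - (3)·0.0000 - (-2)·1.0000 - (-2)·0.0909) / (10) = 0.3182
  x4 = (1 - (4)·0.0000 - (-4)·1.0000 - (2)·0.2000) / (-11) = -0.4182
Change: (0.3515, -0.1974, 0.1182, -0.5091) → max |·| = 0.5091

0.5091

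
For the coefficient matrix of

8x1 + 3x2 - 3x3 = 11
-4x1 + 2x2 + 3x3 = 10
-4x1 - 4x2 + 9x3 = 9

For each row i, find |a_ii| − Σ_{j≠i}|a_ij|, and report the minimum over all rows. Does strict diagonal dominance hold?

row 1: |8| − (3+3) = 2
row 2: |2| − (4+3) = -5
row 3: |9| − (4+4) = 1
minimum over rows = -5 → not strictly diagonally dominant

-5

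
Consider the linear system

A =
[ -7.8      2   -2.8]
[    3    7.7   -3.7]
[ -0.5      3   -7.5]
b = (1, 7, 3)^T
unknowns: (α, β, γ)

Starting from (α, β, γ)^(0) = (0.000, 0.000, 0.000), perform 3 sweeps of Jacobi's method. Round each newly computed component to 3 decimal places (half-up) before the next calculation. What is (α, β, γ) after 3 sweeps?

(0.079, 0.799, -0.110)

Iteration 1:
  α = (1 - (2)·0.000 - (-2.8)·0.000) / (-7.8) = -0.128
  β = (7 - (3)·0.000 - (-3.7)·0.000) / (7.7) = 0.909
  γ = (3 - (-0.5)·0.000 - (3)·0.000) / (-7.5) = -0.400
Iteration 2:
  α = (1 - (2)·0.909 - (-2.8)·-0.400) / (-7.8) = 0.248
  β = (7 - (3)·-0.128 - (-3.7)·-0.400) / (7.7) = 0.767
  γ = (3 - (-0.5)·-0.128 - (3)·0.909) / (-7.5) = -0.028
Iteration 3:
  α = (1 - (2)·0.767 - (-2.8)·-0.028) / (-7.8) = 0.079
  β = (7 - (3)·0.248 - (-3.7)·-0.028) / (7.7) = 0.799
  γ = (3 - (-0.5)·0.248 - (3)·0.767) / (-7.5) = -0.110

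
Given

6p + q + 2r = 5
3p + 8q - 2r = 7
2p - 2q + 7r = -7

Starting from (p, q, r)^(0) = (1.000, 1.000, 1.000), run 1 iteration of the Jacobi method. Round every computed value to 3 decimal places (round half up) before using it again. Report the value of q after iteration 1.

0.750

Iteration 1:
  p = (5 - (1)·1.000 - (2)·1.000) / (6) = 0.333
  q = (7 - (3)·1.000 - (-2)·1.000) / (8) = 0.750
  r = (-7 - (2)·1.000 - (-2)·1.000) / (7) = -1.000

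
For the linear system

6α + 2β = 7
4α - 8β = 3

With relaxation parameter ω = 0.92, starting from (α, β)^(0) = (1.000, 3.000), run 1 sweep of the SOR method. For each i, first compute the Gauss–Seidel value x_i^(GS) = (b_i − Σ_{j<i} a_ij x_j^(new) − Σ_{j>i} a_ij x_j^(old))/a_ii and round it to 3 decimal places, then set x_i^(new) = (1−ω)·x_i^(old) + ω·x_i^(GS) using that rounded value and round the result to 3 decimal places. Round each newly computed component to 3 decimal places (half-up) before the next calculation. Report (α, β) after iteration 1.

(0.234, 0.003)

Iteration 1:
  α: GS value = (7 - (2)·3.000) / (6) = 0.167;  α ← (1−ω)·1.000 + ω·0.167 = 0.234
  β: GS value = (3 - (4)·0.234) / (-8) = -0.258;  β ← (1−ω)·3.000 + ω·-0.258 = 0.003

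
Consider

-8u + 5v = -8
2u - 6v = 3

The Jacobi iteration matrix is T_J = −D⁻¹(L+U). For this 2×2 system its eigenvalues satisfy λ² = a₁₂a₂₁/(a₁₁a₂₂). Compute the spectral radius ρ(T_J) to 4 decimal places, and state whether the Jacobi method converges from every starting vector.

a₁₂a₂₁/(a₁₁a₂₂) = (5)·(2) / ((-8)·(-6)) = 0.208333
ρ = √|0.208333| = √0.208333 = 0.4564
ρ < 1, so Jacobi converges

0.4564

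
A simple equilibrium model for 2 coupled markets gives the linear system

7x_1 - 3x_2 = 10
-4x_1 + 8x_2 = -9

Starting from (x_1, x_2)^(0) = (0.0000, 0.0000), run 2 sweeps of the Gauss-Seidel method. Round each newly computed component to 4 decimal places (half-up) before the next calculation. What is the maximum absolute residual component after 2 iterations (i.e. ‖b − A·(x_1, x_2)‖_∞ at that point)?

Iteration 1:
  x_1 = (10 - (-3)·0.0000) / (7) = 1.4286
  x_2 = (-9 - (-4)·1.4286) / (8) = -0.4107
Iteration 2:
  x_1 = (10 - (-3)·-0.4107) / (7) = 1.2526
  x_2 = (-9 - (-4)·1.2526) / (8) = -0.4987
Residual b − A·x = (-0.2643, 0.0000); ∞-norm = 0.2643

0.2643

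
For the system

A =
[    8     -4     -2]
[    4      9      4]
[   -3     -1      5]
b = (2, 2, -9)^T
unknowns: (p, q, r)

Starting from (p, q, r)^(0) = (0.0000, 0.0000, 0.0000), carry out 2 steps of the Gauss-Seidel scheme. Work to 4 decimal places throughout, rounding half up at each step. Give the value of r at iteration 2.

Iteration 1:
  p = (2 - (-4)·0.0000 - (-2)·0.0000) / (8) = 0.2500
  q = (2 - (4)·0.2500 - (4)·0.0000) / (9) = 0.1111
  r = (-9 - (-3)·0.2500 - (-1)·0.1111) / (5) = -1.6278
Iteration 2:
  p = (2 - (-4)·0.1111 - (-2)·-1.6278) / (8) = -0.1014
  q = (2 - (4)·-0.1014 - (4)·-1.6278) / (9) = 0.9908
  r = (-9 - (-3)·-0.1014 - (-1)·0.9908) / (5) = -1.6627

-1.6627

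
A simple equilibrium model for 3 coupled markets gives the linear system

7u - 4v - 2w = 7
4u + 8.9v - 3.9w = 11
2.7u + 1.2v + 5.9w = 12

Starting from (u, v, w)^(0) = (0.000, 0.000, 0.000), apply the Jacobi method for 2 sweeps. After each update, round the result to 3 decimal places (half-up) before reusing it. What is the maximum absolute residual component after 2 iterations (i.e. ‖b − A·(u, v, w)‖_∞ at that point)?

7.915

Iteration 1:
  u = (7 - (-4)·0.000 - (-2)·0.000) / (7) = 1.000
  v = (11 - (4)·0.000 - (-3.9)·0.000) / (8.9) = 1.236
  w = (12 - (2.7)·0.000 - (1.2)·0.000) / (5.9) = 2.034
Iteration 2:
  u = (7 - (-4)·1.236 - (-2)·2.034) / (7) = 2.287
  v = (11 - (4)·1.000 - (-3.9)·2.034) / (8.9) = 1.678
  w = (12 - (2.7)·1.000 - (1.2)·1.236) / (5.9) = 1.325
Residual b − A·x = (0.353, -7.915, -4.006); ∞-norm = 7.915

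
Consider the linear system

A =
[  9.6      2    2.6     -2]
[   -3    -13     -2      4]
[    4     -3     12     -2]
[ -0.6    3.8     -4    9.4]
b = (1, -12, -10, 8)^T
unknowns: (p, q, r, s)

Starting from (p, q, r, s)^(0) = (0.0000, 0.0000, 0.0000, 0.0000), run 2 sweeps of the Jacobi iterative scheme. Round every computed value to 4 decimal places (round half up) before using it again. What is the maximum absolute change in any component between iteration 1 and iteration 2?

Iteration 1:
  p = (1 - (2)·0.0000 - (2.6)·0.0000 - (-2)·0.0000) / (9.6) = 0.1042
  q = (-12 - (-3)·0.0000 - (-2)·0.0000 - (4)·0.0000) / (-13) = 0.9231
  r = (-10 - (4)·0.0000 - (-3)·0.0000 - (-2)·0.0000) / (12) = -0.8333
  s = (8 - (-0.6)·0.0000 - (3.8)·0.0000 - (-4)·0.0000) / (9.4) = 0.8511
Iteration 2:
  p = (1 - (2)·0.9231 - (2.6)·-0.8333 - (-2)·0.8511) / (9.6) = 0.3149
  q = (-12 - (-3)·0.1042 - (-2)·-0.8333 - (4)·0.8511) / (-13) = 1.2891
  r = (-10 - (4)·0.1042 - (-3)·0.9231 - (-2)·0.8511) / (12) = -0.4954
  s = (8 - (-0.6)·0.1042 - (3.8)·0.9231 - (-4)·-0.8333) / (9.4) = 0.1300
Change: (0.2107, 0.3660, 0.3379, -0.7211) → max |·| = 0.7211

0.7211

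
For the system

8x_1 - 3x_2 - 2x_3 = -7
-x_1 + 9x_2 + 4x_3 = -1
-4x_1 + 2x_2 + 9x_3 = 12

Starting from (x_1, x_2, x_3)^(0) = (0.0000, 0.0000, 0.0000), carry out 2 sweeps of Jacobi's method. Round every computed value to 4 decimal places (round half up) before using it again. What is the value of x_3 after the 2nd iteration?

0.9691

Iteration 1:
  x_1 = (-7 - (-3)·0.0000 - (-2)·0.0000) / (8) = -0.8750
  x_2 = (-1 - (-1)·0.0000 - (4)·0.0000) / (9) = -0.1111
  x_3 = (12 - (-4)·0.0000 - (2)·0.0000) / (9) = 1.3333
Iteration 2:
  x_1 = (-7 - (-3)·-0.1111 - (-2)·1.3333) / (8) = -0.5833
  x_2 = (-1 - (-1)·-0.8750 - (4)·1.3333) / (9) = -0.8009
  x_3 = (12 - (-4)·-0.8750 - (2)·-0.1111) / (9) = 0.9691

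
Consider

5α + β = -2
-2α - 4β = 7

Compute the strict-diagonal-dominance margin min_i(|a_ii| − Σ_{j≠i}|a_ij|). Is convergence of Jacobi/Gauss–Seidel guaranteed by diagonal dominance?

row 1: |5| − (1) = 4
row 2: |-4| − (2) = 2
minimum over rows = 2 → strictly diagonally dominant (convergence guaranteed)

2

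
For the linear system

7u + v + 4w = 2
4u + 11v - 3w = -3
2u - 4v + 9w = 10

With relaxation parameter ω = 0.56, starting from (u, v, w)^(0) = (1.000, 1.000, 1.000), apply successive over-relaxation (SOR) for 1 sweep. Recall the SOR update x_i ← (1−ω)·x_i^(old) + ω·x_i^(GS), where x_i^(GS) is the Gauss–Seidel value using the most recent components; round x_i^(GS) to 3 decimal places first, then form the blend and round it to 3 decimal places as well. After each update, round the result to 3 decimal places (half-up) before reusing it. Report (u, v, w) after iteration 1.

Iteration 1:
  u: GS value = (2 - (1)·1.000 - (4)·1.000) / (7) = -0.429;  u ← (1−ω)·1.000 + ω·-0.429 = 0.200
  v: GS value = (-3 - (4)·0.200 - (-3)·1.000) / (11) = -0.073;  v ← (1−ω)·1.000 + ω·-0.073 = 0.399
  w: GS value = (10 - (2)·0.200 - (-4)·0.399) / (9) = 1.244;  w ← (1−ω)·1.000 + ω·1.244 = 1.137

(0.200, 0.399, 1.137)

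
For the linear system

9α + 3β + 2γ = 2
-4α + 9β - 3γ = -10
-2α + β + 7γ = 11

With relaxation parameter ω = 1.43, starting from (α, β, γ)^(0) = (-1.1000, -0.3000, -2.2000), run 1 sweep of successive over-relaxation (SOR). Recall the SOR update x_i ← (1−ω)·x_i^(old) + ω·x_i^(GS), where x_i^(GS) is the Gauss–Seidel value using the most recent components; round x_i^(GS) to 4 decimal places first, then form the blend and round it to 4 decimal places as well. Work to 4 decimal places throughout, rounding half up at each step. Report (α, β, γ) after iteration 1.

(1.6329, -1.4707, 4.1608)

Iteration 1:
  α: GS value = (2 - (3)·-0.3000 - (2)·-2.2000) / (9) = 0.8111;  α ← (1−ω)·-1.1000 + ω·0.8111 = 1.6329
  β: GS value = (-10 - (-4)·1.6329 - (-3)·-2.2000) / (9) = -1.1187;  β ← (1−ω)·-0.3000 + ω·-1.1187 = -1.4707
  γ: GS value = (11 - (-2)·1.6329 - (1)·-1.4707) / (7) = 2.2481;  γ ← (1−ω)·-2.2000 + ω·2.2481 = 4.1608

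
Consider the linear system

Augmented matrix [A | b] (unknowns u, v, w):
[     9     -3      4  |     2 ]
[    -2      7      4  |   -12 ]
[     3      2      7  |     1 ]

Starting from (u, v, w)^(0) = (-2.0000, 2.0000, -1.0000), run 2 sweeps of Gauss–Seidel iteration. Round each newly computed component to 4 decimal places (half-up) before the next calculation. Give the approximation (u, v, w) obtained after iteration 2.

Iteration 1:
  u = (2 - (-3)·2.0000 - (4)·-1.0000) / (9) = 1.3333
  v = (-12 - (-2)·1.3333 - (4)·-1.0000) / (7) = -0.7619
  w = (1 - (3)·1.3333 - (2)·-0.7619) / (7) = -0.2109
Iteration 2:
  u = (2 - (-3)·-0.7619 - (4)·-0.2109) / (9) = 0.0620
  v = (-12 - (-2)·0.0620 - (4)·-0.2109) / (7) = -1.5761
  w = (1 - (3)·0.0620 - (2)·-1.5761) / (7) = 0.5666

(0.0620, -1.5761, 0.5666)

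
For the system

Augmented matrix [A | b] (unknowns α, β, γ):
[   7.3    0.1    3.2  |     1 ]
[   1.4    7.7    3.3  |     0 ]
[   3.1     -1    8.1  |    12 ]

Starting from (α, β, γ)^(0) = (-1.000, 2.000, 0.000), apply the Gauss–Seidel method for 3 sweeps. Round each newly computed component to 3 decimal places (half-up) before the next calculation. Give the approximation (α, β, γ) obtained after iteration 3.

(-0.559, -0.586, 1.623)

Iteration 1:
  α = (1 - (0.1)·2.000 - (3.2)·0.000) / (7.3) = 0.110
  β = (0 - (1.4)·0.110 - (3.3)·0.000) / (7.7) = -0.020
  γ = (12 - (3.1)·0.110 - (-1)·-0.020) / (8.1) = 1.437
Iteration 2:
  α = (1 - (0.1)·-0.020 - (3.2)·1.437) / (7.3) = -0.493
  β = (0 - (1.4)·-0.493 - (3.3)·1.437) / (7.7) = -0.526
  γ = (12 - (3.1)·-0.493 - (-1)·-0.526) / (8.1) = 1.605
Iteration 3:
  α = (1 - (0.1)·-0.526 - (3.2)·1.605) / (7.3) = -0.559
  β = (0 - (1.4)·-0.559 - (3.3)·1.605) / (7.7) = -0.586
  γ = (12 - (3.1)·-0.559 - (-1)·-0.586) / (8.1) = 1.623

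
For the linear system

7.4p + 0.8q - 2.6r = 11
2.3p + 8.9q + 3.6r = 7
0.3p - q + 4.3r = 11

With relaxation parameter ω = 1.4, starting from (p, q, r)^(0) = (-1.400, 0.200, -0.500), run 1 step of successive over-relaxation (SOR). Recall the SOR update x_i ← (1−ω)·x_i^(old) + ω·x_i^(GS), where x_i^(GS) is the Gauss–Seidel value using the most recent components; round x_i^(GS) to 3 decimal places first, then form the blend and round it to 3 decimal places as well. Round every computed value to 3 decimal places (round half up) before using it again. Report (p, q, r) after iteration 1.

Iteration 1:
  p: GS value = (11 - (0.8)·0.200 - (-2.6)·-0.500) / (7.4) = 1.289;  p ← (1−ω)·-1.400 + ω·1.289 = 2.365
  q: GS value = (7 - (2.3)·2.365 - (3.6)·-0.500) / (8.9) = 0.378;  q ← (1−ω)·0.200 + ω·0.378 = 0.449
  r: GS value = (11 - (0.3)·2.365 - (-1)·0.449) / (4.3) = 2.498;  r ← (1−ω)·-0.500 + ω·2.498 = 3.697

(2.365, 0.449, 3.697)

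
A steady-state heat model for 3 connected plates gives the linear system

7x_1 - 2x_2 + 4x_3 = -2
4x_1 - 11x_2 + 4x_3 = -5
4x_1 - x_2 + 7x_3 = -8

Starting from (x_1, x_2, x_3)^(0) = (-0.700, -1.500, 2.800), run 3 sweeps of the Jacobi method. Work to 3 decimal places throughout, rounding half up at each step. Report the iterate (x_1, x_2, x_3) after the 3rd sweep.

Iteration 1:
  x_1 = (-2 - (-2)·-1.500 - (4)·2.800) / (7) = -2.314
  x_2 = (-5 - (4)·-0.700 - (4)·2.800) / (-11) = 1.218
  x_3 = (-8 - (4)·-0.700 - (-1)·-1.500) / (7) = -0.957
Iteration 2:
  x_1 = (-2 - (-2)·1.218 - (4)·-0.957) / (7) = 0.609
  x_2 = (-5 - (4)·-2.314 - (4)·-0.957) / (-11) = -0.735
  x_3 = (-8 - (4)·-2.314 - (-1)·1.218) / (7) = 0.353
Iteration 3:
  x_1 = (-2 - (-2)·-0.735 - (4)·0.353) / (7) = -0.697
  x_2 = (-5 - (4)·0.609 - (4)·0.353) / (-11) = 0.804
  x_3 = (-8 - (4)·0.609 - (-1)·-0.735) / (7) = -1.596

(-0.697, 0.804, -1.596)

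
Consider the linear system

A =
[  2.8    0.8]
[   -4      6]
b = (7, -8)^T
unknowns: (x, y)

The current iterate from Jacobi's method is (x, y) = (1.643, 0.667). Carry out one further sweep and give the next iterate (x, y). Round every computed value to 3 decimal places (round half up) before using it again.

(2.309, -0.238)

One sweep:
  x = (7 - (0.8)·0.667) / (2.8) = 2.309
  y = (-8 - (-4)·1.643) / (6) = -0.238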